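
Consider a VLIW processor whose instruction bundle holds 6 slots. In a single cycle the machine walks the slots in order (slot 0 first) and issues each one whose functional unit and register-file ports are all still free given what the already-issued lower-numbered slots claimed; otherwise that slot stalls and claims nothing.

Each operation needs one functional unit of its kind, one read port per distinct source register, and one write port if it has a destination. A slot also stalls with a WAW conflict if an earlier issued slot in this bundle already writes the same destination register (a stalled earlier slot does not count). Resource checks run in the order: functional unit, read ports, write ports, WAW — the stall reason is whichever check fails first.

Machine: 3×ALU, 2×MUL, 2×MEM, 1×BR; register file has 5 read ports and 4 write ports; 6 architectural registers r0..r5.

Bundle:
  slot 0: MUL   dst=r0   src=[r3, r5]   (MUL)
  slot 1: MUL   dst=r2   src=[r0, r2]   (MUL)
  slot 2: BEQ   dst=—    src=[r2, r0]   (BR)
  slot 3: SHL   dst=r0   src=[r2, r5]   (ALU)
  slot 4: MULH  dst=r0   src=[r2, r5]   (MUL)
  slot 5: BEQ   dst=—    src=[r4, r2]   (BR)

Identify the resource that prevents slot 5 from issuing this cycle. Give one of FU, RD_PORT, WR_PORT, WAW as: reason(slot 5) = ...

reason(slot 5) = RD_PORT

[0] MUL needs rd=2 wr=1: ok; after: ALU=3 MUL=1 MEM=2 BR=1, R=3, W=3
[1] MUL needs rd=2 wr=1: ok; after: ALU=3 MUL=0 MEM=2 BR=1, R=1, W=2
[2] BR needs rd=2 wr=0: RD_PORT; after: ALU=3 MUL=0 MEM=2 BR=1, R=1, W=2
[3] ALU needs rd=2 wr=1: RD_PORT; after: ALU=3 MUL=0 MEM=2 BR=1, R=1, W=2
[4] MUL needs rd=2 wr=1: FU; after: ALU=3 MUL=0 MEM=2 BR=1, R=1, W=2
[5] BR needs rd=2 wr=0: RD_PORT; after: ALU=3 MUL=0 MEM=2 BR=1, R=1, W=2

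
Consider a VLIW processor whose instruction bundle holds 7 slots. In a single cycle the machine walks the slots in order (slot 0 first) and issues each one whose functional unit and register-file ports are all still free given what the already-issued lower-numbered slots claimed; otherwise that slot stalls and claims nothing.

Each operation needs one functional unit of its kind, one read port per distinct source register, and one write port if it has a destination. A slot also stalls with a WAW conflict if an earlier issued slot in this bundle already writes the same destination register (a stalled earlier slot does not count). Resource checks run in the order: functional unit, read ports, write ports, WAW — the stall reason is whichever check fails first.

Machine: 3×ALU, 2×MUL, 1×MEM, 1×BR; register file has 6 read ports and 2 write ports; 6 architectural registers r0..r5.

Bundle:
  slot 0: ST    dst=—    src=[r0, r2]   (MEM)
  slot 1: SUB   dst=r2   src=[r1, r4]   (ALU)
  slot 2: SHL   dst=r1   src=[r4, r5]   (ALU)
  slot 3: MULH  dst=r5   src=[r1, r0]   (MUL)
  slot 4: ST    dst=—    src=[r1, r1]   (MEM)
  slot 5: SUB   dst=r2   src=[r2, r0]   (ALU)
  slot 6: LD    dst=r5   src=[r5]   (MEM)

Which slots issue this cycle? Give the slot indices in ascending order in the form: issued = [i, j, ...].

issued = [0, 1, 2]

[0] MEM needs rd=2 wr=0: ok; after: ALU=3 MUL=2 MEM=0 BR=1, R=4, W=2
[1] ALU needs rd=2 wr=1: ok; after: ALU=2 MUL=2 MEM=0 BR=1, R=2, W=1
[2] ALU needs rd=2 wr=1: ok; after: ALU=1 MUL=2 MEM=0 BR=1, R=0, W=0
[3] MUL needs rd=2 wr=1: RD_PORT; after: ALU=1 MUL=2 MEM=0 BR=1, R=0, W=0
[4] MEM needs rd=1 wr=0: FU; after: ALU=1 MUL=2 MEM=0 BR=1, R=0, W=0
[5] ALU needs rd=2 wr=1: RD_PORT; after: ALU=1 MUL=2 MEM=0 BR=1, R=0, W=0
[6] MEM needs rd=1 wr=1: FU; after: ALU=1 MUL=2 MEM=0 BR=1, R=0, W=0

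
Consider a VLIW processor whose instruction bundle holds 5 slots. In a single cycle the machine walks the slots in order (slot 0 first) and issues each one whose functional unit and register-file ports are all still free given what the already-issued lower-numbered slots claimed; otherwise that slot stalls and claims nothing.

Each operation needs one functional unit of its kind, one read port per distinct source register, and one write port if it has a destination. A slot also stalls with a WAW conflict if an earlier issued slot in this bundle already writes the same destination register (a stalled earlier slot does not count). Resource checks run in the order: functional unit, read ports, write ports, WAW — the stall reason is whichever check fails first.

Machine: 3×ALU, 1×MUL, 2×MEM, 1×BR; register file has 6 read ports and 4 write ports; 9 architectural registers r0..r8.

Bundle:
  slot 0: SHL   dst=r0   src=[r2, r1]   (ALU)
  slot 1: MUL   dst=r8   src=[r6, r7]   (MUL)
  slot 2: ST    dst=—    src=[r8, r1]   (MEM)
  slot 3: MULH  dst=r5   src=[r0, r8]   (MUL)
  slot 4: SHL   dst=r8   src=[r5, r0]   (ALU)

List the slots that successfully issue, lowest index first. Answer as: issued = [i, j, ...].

issued = [0, 1, 2]

[0] ALU needs rd=2 wr=1: ok; after: ALU=2 MUL=1 MEM=2 BR=1, R=4, W=3
[1] MUL needs rd=2 wr=1: ok; after: ALU=2 MUL=0 MEM=2 BR=1, R=2, W=2
[2] MEM needs rd=2 wr=0: ok; after: ALU=2 MUL=0 MEM=1 BR=1, R=0, W=2
[3] MUL needs rd=2 wr=1: FU; after: ALU=2 MUL=0 MEM=1 BR=1, R=0, W=2
[4] ALU needs rd=2 wr=1: RD_PORT; after: ALU=2 MUL=0 MEM=1 BR=1, R=0, W=2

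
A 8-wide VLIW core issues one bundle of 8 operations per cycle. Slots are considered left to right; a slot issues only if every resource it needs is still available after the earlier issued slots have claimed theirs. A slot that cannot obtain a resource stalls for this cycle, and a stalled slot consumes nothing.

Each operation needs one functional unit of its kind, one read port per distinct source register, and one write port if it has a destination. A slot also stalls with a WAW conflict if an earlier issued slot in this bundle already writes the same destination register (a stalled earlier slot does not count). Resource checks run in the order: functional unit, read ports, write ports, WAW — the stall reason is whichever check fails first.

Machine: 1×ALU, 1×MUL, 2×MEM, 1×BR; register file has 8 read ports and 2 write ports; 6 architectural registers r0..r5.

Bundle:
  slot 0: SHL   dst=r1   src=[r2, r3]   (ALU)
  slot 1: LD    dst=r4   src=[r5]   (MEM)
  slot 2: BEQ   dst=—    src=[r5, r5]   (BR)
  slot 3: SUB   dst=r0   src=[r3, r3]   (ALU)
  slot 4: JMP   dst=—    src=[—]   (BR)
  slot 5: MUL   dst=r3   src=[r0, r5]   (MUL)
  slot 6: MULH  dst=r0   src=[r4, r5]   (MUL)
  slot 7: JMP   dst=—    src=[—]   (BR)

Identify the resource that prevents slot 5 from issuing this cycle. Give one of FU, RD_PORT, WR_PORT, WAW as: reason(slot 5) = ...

reason(slot 5) = WR_PORT

#0 ALU src=r2,r3 dispatched  <A:0 Mu:1 Ld:2 B:1 rd:6 wr:1>
#1 MEM src=r5 dispatched  <A:0 Mu:1 Ld:1 B:1 rd:5 wr:0>
#2 BR src=r5,r5 dispatched  <A:0 Mu:1 Ld:1 B:0 rd:4 wr:0>
#3 ALU src=r3,r3 held:FU  <A:0 Mu:1 Ld:1 B:0 rd:4 wr:0>
#4 BR src=- held:FU  <A:0 Mu:1 Ld:1 B:0 rd:4 wr:0>
#5 MUL src=r0,r5 held:WR_PORT  <A:0 Mu:1 Ld:1 B:0 rd:4 wr:0>
#6 MUL src=r4,r5 held:WR_PORT  <A:0 Mu:1 Ld:1 B:0 rd:4 wr:0>
#7 BR src=- held:FU  <A:0 Mu:1 Ld:1 B:0 rd:4 wr:0>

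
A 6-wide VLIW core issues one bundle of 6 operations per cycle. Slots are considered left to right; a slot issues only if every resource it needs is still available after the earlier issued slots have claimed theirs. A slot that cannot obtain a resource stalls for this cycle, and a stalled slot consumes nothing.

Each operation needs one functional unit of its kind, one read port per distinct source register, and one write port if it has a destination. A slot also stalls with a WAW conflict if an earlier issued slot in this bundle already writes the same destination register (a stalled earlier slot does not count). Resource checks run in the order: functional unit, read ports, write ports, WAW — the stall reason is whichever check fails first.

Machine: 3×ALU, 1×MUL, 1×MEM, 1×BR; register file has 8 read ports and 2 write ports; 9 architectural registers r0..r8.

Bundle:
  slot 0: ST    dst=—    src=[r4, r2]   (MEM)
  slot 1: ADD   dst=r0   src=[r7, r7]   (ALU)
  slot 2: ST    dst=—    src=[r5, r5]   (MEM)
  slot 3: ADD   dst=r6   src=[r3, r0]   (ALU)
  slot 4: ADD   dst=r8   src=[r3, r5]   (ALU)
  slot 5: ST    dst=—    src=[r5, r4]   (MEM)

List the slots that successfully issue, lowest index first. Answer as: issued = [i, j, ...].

(0) want 1×MEM +2rd +0wr — yes → AL3|MU1|ME0|BR1|rd6|wr2
(1) want 1×ALU +1rd +1wr — yes → AL2|MU1|ME0|BR1|rd5|wr1
(2) want 1×MEM +1rd +0wr — FU → AL2|MU1|ME0|BR1|rd5|wr1
(3) want 1×ALU +2rd +1wr — yes → AL1|MU1|ME0|BR1|rd3|wr0
(4) want 1×ALU +2rd +1wr — WR_PORT → AL1|MU1|ME0|BR1|rd3|wr0
(5) want 1×MEM +2rd +0wr — FU → AL1|MU1|ME0|BR1|rd3|wr0

issued = [0, 1, 3]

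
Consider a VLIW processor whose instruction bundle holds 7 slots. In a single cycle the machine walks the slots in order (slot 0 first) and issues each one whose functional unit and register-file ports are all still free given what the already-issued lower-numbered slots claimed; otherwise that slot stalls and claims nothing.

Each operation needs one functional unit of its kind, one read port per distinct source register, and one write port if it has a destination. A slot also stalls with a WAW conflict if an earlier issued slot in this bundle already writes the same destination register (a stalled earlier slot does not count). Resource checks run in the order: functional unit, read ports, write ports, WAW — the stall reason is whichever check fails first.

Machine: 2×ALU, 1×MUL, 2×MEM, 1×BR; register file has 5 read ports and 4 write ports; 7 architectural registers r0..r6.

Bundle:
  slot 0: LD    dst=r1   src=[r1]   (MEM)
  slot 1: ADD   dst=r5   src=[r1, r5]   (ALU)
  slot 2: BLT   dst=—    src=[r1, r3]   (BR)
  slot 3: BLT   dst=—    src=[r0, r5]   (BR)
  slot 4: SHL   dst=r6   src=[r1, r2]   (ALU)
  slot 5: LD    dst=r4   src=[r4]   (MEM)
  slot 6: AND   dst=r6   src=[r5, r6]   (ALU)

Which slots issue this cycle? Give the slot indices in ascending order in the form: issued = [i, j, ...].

#0 MEM src=r1 dispatched  <A:2 Mu:1 Ld:1 B:1 rd:4 wr:3>
#1 ALU src=r1,r5 dispatched  <A:1 Mu:1 Ld:1 B:1 rd:2 wr:2>
#2 BR src=r1,r3 dispatched  <A:1 Mu:1 Ld:1 B:0 rd:0 wr:2>
#3 BR src=r0,r5 held:FU  <A:1 Mu:1 Ld:1 B:0 rd:0 wr:2>
#4 ALU src=r1,r2 held:RD_PORT  <A:1 Mu:1 Ld:1 B:0 rd:0 wr:2>
#5 MEM src=r4 held:RD_PORT  <A:1 Mu:1 Ld:1 B:0 rd:0 wr:2>
#6 ALU src=r5,r6 held:RD_PORT  <A:1 Mu:1 Ld:1 B:0 rd:0 wr:2>

issued = [0, 1, 2]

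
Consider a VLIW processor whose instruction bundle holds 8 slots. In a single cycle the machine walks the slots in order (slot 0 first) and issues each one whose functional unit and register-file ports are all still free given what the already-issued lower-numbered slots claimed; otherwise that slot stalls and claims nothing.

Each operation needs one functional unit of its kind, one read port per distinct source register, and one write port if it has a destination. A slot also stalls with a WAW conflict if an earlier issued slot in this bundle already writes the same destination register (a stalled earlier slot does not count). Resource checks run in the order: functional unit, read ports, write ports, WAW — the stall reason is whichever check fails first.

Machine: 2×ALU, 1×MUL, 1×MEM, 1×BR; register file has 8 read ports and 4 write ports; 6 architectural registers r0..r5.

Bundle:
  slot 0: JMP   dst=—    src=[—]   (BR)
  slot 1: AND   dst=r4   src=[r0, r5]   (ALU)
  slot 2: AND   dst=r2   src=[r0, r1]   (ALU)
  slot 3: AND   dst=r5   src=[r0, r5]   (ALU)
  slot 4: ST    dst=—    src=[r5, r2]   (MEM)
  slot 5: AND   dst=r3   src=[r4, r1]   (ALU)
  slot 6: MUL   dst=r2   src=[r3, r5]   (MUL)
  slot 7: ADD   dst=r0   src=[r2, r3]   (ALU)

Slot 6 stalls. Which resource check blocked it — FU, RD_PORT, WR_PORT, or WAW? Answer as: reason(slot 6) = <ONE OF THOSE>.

reason(slot 6) = WAW

slot 0 (BR): ISSUE — free A2,Mu1,Ld1,B0 rp8 wp4
slot 1 (ALU): ISSUE — free A1,Mu1,Ld1,B0 rp6 wp3
slot 2 (ALU): ISSUE — free A0,Mu1,Ld1,B0 rp4 wp2
slot 3 (ALU): stall FU — free A0,Mu1,Ld1,B0 rp4 wp2
slot 4 (MEM): ISSUE — free A0,Mu1,Ld0,B0 rp2 wp2
slot 5 (ALU): stall FU — free A0,Mu1,Ld0,B0 rp2 wp2
slot 6 (MUL): stall WAW — free A0,Mu1,Ld0,B0 rp2 wp2
slot 7 (ALU): stall FU — free A0,Mu1,Ld0,B0 rp2 wp2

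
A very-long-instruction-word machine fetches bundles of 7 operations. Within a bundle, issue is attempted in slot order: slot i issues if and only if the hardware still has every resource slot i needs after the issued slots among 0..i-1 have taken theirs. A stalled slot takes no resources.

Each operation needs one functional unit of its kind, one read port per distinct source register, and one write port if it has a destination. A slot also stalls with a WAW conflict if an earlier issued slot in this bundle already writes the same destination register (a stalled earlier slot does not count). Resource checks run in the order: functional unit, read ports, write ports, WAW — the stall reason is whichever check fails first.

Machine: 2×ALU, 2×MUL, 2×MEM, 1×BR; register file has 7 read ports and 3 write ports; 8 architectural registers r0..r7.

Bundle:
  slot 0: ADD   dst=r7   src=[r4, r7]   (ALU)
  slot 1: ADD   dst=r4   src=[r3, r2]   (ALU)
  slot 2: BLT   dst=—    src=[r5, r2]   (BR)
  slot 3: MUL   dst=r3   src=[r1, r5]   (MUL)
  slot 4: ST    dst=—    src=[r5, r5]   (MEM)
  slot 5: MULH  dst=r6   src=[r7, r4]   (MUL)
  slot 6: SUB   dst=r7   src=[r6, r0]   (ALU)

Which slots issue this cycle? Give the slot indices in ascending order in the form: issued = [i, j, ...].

#0 ALU src=r4,r7 dispatched  <A:1 Mu:2 Ld:2 B:1 rd:5 wr:2>
#1 ALU src=r3,r2 dispatched  <A:0 Mu:2 Ld:2 B:1 rd:3 wr:1>
#2 BR src=r5,r2 dispatched  <A:0 Mu:2 Ld:2 B:0 rd:1 wr:1>
#3 MUL src=r1,r5 held:RD_PORT  <A:0 Mu:2 Ld:2 B:0 rd:1 wr:1>
#4 MEM src=r5,r5 dispatched  <A:0 Mu:2 Ld:1 B:0 rd:0 wr:1>
#5 MUL src=r7,r4 held:RD_PORT  <A:0 Mu:2 Ld:1 B:0 rd:0 wr:1>
#6 ALU src=r6,r0 held:FU  <A:0 Mu:2 Ld:1 B:0 rd:0 wr:1>

issued = [0, 1, 2, 4]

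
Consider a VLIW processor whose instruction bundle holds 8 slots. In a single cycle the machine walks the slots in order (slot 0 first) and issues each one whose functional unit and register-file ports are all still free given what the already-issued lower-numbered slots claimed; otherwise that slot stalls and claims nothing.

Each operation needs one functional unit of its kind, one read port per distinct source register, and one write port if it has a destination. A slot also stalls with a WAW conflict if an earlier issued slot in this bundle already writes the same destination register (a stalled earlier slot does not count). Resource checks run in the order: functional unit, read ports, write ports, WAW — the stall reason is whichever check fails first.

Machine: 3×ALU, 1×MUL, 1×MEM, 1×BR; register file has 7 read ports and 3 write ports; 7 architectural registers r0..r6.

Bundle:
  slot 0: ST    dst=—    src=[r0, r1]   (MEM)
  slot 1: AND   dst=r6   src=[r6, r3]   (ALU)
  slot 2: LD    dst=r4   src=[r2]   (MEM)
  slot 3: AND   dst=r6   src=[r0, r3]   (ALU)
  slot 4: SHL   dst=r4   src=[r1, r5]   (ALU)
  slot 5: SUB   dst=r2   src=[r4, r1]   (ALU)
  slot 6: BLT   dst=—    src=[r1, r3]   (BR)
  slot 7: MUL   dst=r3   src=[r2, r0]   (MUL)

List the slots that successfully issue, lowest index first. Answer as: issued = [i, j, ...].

issued = [0, 1, 4]

slot 0 (MEM): ISSUE — free A3,Mu1,Ld0,B1 rp5 wp3
slot 1 (ALU): ISSUE — free A2,Mu1,Ld0,B1 rp3 wp2
slot 2 (MEM): stall FU — free A2,Mu1,Ld0,B1 rp3 wp2
slot 3 (ALU): stall WAW — free A2,Mu1,Ld0,B1 rp3 wp2
slot 4 (ALU): ISSUE — free A1,Mu1,Ld0,B1 rp1 wp1
slot 5 (ALU): stall RD_PORT — free A1,Mu1,Ld0,B1 rp1 wp1
slot 6 (BR): stall RD_PORT — free A1,Mu1,Ld0,B1 rp1 wp1
slot 7 (MUL): stall RD_PORT — free A1,Mu1,Ld0,B1 rp1 wp1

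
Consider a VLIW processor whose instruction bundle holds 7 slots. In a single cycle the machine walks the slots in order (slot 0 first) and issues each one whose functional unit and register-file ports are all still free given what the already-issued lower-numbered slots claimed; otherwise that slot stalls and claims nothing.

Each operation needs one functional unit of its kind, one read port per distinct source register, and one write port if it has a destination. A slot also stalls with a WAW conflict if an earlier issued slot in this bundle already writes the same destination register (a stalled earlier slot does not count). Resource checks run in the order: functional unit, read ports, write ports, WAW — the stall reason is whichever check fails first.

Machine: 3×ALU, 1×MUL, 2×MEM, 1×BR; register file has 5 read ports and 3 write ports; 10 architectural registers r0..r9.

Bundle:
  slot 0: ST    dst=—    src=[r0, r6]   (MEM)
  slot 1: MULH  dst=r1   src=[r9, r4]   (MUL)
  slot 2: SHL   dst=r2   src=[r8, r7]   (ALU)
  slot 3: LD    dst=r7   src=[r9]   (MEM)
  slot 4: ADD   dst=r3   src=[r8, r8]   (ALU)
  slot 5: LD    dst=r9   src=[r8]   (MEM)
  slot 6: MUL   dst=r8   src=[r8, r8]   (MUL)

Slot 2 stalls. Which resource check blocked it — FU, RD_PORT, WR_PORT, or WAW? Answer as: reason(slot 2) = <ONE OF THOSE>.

reason(slot 2) = RD_PORT

#0 MEM src=r0,r6 dispatched  <A:3 Mu:1 Ld:1 B:1 rd:3 wr:3>
#1 MUL src=r9,r4 dispatched  <A:3 Mu:0 Ld:1 B:1 rd:1 wr:2>
#2 ALU src=r8,r7 held:RD_PORT  <A:3 Mu:0 Ld:1 B:1 rd:1 wr:2>
#3 MEM src=r9 dispatched  <A:3 Mu:0 Ld:0 B:1 rd:0 wr:1>
#4 ALU src=r8,r8 held:RD_PORT  <A:3 Mu:0 Ld:0 B:1 rd:0 wr:1>
#5 MEM src=r8 held:FU  <A:3 Mu:0 Ld:0 B:1 rd:0 wr:1>
#6 MUL src=r8,r8 held:FU  <A:3 Mu:0 Ld:0 B:1 rd:0 wr:1>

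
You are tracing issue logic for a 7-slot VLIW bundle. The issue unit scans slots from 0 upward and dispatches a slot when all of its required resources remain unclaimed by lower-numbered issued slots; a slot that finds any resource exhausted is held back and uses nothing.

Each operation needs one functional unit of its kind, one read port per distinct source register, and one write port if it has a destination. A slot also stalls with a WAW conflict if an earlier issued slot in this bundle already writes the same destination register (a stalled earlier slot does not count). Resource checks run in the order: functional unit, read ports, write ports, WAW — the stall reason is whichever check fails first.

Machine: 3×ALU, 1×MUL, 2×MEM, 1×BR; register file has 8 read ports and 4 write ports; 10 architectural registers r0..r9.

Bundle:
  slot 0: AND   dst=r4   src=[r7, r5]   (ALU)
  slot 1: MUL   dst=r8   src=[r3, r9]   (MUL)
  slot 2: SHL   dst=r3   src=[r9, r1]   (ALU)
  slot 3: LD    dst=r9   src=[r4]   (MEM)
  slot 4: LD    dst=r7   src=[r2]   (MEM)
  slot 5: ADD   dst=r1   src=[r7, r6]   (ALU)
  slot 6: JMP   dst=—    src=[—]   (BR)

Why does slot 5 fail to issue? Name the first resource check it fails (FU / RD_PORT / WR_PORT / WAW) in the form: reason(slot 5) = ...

reason(slot 5) = RD_PORT

slot 0 (ALU): ISSUE — free A2,Mu1,Ld2,B1 rp6 wp3
slot 1 (MUL): ISSUE — free A2,Mu0,Ld2,B1 rp4 wp2
slot 2 (ALU): ISSUE — free A1,Mu0,Ld2,B1 rp2 wp1
slot 3 (MEM): ISSUE — free A1,Mu0,Ld1,B1 rp1 wp0
slot 4 (MEM): stall WR_PORT — free A1,Mu0,Ld1,B1 rp1 wp0
slot 5 (ALU): stall RD_PORT — free A1,Mu0,Ld1,B1 rp1 wp0
slot 6 (BR): ISSUE — free A1,Mu0,Ld1,B0 rp1 wp0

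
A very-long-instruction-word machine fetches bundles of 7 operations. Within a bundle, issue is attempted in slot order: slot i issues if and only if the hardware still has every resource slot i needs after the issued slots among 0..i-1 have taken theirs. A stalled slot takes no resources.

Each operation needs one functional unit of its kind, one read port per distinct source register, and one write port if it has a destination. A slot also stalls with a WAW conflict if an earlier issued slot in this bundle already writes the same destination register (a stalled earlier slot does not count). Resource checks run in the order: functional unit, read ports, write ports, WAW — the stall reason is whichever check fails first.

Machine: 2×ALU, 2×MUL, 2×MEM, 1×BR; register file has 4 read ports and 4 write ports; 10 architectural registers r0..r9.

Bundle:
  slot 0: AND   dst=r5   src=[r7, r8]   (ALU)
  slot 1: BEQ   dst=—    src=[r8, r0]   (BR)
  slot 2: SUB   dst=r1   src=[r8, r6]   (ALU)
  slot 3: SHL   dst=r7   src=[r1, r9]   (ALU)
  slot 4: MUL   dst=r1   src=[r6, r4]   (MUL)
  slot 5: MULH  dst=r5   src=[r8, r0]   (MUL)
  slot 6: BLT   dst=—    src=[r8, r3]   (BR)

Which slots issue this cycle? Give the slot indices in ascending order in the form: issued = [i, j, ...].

[0] ALU needs rd=2 wr=1: ok; after: ALU=1 MUL=2 MEM=2 BR=1, R=2, W=3
[1] BR needs rd=2 wr=0: ok; after: ALU=1 MUL=2 MEM=2 BR=0, R=0, W=3
[2] ALU needs rd=2 wr=1: RD_PORT; after: ALU=1 MUL=2 MEM=2 BR=0, R=0, W=3
[3] ALU needs rd=2 wr=1: RD_PORT; after: ALU=1 MUL=2 MEM=2 BR=0, R=0, W=3
[4] MUL needs rd=2 wr=1: RD_PORT; after: ALU=1 MUL=2 MEM=2 BR=0, R=0, W=3
[5] MUL needs rd=2 wr=1: RD_PORT; after: ALU=1 MUL=2 MEM=2 BR=0, R=0, W=3
[6] BR needs rd=2 wr=0: FU; after: ALU=1 MUL=2 MEM=2 BR=0, R=0, W=3

issued = [0, 1]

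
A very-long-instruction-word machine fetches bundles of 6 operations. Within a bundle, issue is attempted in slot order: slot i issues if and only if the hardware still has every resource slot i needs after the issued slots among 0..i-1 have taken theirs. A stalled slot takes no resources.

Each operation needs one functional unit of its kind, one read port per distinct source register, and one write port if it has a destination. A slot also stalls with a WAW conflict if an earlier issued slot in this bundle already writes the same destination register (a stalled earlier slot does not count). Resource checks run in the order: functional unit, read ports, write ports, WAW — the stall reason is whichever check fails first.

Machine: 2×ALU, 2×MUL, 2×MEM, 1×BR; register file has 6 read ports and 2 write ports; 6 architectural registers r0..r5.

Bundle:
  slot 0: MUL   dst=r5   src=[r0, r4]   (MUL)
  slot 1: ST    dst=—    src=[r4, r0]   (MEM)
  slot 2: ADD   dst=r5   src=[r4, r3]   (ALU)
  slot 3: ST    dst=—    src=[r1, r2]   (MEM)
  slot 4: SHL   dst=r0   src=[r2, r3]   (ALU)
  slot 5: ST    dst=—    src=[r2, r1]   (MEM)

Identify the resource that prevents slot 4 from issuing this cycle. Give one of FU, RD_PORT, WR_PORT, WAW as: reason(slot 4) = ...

reason(slot 4) = RD_PORT

(0) want 1×MUL +2rd +1wr — yes → AL2|MU1|ME2|BR1|rd4|wr1
(1) want 1×MEM +2rd +0wr — yes → AL2|MU1|ME1|BR1|rd2|wr1
(2) want 1×ALU +2rd +1wr — WAW → AL2|MU1|ME1|BR1|rd2|wr1
(3) want 1×MEM +2rd +0wr — yes → AL2|MU1|ME0|BR1|rd0|wr1
(4) want 1×ALU +2rd +1wr — RD_PORT → AL2|MU1|ME0|BR1|rd0|wr1
(5) want 1×MEM +2rd +0wr — FU → AL2|MU1|ME0|BR1|rd0|wr1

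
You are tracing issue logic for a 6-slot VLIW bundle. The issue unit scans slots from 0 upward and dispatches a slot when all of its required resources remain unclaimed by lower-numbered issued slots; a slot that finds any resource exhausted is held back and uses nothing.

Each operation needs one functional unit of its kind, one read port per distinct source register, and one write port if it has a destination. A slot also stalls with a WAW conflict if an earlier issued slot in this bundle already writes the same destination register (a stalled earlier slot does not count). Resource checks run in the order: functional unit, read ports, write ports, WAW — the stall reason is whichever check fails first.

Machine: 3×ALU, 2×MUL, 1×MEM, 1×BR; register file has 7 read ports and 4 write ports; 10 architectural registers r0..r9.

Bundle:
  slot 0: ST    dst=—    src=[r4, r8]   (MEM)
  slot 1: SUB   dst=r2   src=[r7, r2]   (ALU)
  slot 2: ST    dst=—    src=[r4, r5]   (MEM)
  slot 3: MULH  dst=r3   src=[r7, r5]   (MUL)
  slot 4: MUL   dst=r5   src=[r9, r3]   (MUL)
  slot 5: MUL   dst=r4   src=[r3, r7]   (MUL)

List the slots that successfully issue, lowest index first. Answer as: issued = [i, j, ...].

issued = [0, 1, 3]

  0. MEM ⇒ go  {3A/2Mu/0Ld/1B | 5r 4w}
  1. ALU→r2 ⇒ go  {2A/2Mu/0Ld/1B | 3r 3w}
  2. MEM ⇒ no(FU)  {2A/2Mu/0Ld/1B | 3r 3w}
  3. MUL→r3 ⇒ go  {2A/1Mu/0Ld/1B | 1r 2w}
  4. MUL→r5 ⇒ no(RD_PORT)  {2A/1Mu/0Ld/1B | 1r 2w}
  5. MUL→r4 ⇒ no(RD_PORT)  {2A/1Mu/0Ld/1B | 1r 2w}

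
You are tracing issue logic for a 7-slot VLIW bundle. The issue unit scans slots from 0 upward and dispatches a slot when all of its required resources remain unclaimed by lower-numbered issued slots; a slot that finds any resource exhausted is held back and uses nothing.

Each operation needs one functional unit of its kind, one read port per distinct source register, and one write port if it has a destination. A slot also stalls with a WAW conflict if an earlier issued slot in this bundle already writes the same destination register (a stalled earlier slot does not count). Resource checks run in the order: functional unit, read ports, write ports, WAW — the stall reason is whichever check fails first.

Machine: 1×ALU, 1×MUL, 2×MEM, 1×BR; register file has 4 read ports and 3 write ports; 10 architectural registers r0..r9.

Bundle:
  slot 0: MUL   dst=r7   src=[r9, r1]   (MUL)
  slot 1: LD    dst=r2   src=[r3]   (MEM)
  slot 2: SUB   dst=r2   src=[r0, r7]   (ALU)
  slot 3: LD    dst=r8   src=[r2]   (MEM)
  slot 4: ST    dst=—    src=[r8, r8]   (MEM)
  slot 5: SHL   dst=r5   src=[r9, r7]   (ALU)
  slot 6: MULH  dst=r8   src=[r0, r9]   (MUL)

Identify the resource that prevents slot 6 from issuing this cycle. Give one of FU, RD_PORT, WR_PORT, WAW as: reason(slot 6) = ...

#0 MUL src=r9,r1 dispatched  <A:1 Mu:0 Ld:2 B:1 rd:2 wr:2>
#1 MEM src=r3 dispatched  <A:1 Mu:0 Ld:1 B:1 rd:1 wr:1>
#2 ALU src=r0,r7 held:RD_PORT  <A:1 Mu:0 Ld:1 B:1 rd:1 wr:1>
#3 MEM src=r2 dispatched  <A:1 Mu:0 Ld:0 B:1 rd:0 wr:0>
#4 MEM src=r8,r8 held:FU  <A:1 Mu:0 Ld:0 B:1 rd:0 wr:0>
#5 ALU src=r9,r7 held:RD_PORT  <A:1 Mu:0 Ld:0 B:1 rd:0 wr:0>
#6 MUL src=r0,r9 held:FU  <A:1 Mu:0 Ld:0 B:1 rd:0 wr:0>

reason(slot 6) = FU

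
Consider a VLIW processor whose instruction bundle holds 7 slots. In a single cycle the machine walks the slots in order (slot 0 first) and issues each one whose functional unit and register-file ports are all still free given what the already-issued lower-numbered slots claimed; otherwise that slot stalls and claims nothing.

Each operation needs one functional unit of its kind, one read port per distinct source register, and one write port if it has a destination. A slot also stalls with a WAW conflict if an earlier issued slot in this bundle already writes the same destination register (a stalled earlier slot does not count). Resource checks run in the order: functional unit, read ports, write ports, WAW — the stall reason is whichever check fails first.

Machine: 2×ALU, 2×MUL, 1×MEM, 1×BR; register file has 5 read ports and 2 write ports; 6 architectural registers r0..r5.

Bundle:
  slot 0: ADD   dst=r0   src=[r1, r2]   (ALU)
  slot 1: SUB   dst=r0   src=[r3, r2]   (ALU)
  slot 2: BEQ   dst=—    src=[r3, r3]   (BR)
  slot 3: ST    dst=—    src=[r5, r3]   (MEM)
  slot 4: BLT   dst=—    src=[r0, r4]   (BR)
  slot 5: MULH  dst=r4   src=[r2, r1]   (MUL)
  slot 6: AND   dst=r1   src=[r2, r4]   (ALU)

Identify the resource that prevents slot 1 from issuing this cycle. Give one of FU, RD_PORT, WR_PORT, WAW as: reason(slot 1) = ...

[0] ALU needs rd=2 wr=1: ok; after: ALU=1 MUL=2 MEM=1 BR=1, R=3, W=1
[1] ALU needs rd=2 wr=1: WAW; after: ALU=1 MUL=2 MEM=1 BR=1, R=3, W=1
[2] BR needs rd=1 wr=0: ok; after: ALU=1 MUL=2 MEM=1 BR=0, R=2, W=1
[3] MEM needs rd=2 wr=0: ok; after: ALU=1 MUL=2 MEM=0 BR=0, R=0, W=1
[4] BR needs rd=2 wr=0: FU; after: ALU=1 MUL=2 MEM=0 BR=0, R=0, W=1
[5] MUL needs rd=2 wr=1: RD_PORT; after: ALU=1 MUL=2 MEM=0 BR=0, R=0, W=1
[6] ALU needs rd=2 wr=1: RD_PORT; after: ALU=1 MUL=2 MEM=0 BR=0, R=0, W=1

reason(slot 1) = WAW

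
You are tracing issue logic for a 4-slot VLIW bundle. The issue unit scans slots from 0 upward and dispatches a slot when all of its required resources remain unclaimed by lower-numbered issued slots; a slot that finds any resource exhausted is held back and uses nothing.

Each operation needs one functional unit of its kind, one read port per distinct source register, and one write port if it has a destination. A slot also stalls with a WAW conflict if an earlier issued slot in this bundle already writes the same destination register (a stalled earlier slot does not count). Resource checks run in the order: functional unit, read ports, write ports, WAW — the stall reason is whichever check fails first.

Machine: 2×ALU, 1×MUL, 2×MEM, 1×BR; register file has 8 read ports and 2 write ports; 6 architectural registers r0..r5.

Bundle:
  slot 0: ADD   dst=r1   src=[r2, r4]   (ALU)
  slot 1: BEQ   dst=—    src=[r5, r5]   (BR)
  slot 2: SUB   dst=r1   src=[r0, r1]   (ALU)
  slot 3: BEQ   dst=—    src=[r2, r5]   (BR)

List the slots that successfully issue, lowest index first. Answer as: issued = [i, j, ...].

issued = [0, 1]

slot 0 (ALU): ISSUE — free A1,Mu1,Ld2,B1 rp6 wp1
slot 1 (BR): ISSUE — free A1,Mu1,Ld2,B0 rp5 wp1
slot 2 (ALU): stall WAW — free A1,Mu1,Ld2,B0 rp5 wp1
slot 3 (BR): stall FU — free A1,Mu1,Ld2,B0 rp5 wp1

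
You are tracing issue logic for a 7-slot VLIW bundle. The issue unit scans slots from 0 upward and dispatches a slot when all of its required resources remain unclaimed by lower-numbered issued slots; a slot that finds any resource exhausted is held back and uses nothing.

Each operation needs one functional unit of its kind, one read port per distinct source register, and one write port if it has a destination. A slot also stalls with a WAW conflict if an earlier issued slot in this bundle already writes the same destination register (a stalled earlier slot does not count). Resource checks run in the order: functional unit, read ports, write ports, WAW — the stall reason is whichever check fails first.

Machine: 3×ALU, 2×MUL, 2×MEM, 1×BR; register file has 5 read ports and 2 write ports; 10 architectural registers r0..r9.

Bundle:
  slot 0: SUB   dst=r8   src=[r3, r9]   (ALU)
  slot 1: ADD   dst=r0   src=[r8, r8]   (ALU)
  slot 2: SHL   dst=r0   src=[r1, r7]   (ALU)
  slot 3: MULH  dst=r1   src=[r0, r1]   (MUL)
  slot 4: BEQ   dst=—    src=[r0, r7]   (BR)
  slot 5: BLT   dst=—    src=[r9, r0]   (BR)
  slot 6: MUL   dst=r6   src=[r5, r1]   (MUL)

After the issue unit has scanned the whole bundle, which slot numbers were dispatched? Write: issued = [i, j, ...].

issued = [0, 1, 4]

slot 0 (ALU): ISSUE — free A2,Mu2,Ld2,B1 rp3 wp1
slot 1 (ALU): ISSUE — free A1,Mu2,Ld2,B1 rp2 wp0
slot 2 (ALU): stall WR_PORT — free A1,Mu2,Ld2,B1 rp2 wp0
slot 3 (MUL): stall WR_PORT — free A1,Mu2,Ld2,B1 rp2 wp0
slot 4 (BR): ISSUE — free A1,Mu2,Ld2,B0 rp0 wp0
slot 5 (BR): stall FU — free A1,Mu2,Ld2,B0 rp0 wp0
slot 6 (MUL): stall RD_PORT — free A1,Mu2,Ld2,B0 rp0 wp0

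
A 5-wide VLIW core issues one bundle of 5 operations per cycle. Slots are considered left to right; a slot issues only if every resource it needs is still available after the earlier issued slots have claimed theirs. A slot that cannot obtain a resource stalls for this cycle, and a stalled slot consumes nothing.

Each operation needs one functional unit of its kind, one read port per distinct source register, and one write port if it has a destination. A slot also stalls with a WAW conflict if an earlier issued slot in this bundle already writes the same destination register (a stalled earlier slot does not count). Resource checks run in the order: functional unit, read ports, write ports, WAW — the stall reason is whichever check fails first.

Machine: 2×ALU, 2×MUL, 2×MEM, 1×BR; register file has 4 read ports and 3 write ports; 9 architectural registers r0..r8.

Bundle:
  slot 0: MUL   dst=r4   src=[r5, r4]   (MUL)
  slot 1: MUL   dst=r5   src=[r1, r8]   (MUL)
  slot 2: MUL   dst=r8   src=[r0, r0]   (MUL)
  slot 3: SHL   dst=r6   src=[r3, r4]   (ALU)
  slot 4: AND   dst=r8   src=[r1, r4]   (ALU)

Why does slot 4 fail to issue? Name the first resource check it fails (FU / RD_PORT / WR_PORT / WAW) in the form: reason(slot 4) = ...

reason(slot 4) = RD_PORT

slot 0 (MUL): ISSUE — free A2,Mu1,Ld2,B1 rp2 wp2
slot 1 (MUL): ISSUE — free A2,Mu0,Ld2,B1 rp0 wp1
slot 2 (MUL): stall FU — free A2,Mu0,Ld2,B1 rp0 wp1
slot 3 (ALU): stall RD_PORT — free A2,Mu0,Ld2,B1 rp0 wp1
slot 4 (ALU): stall RD_PORT — free A2,Mu0,Ld2,B1 rp0 wp1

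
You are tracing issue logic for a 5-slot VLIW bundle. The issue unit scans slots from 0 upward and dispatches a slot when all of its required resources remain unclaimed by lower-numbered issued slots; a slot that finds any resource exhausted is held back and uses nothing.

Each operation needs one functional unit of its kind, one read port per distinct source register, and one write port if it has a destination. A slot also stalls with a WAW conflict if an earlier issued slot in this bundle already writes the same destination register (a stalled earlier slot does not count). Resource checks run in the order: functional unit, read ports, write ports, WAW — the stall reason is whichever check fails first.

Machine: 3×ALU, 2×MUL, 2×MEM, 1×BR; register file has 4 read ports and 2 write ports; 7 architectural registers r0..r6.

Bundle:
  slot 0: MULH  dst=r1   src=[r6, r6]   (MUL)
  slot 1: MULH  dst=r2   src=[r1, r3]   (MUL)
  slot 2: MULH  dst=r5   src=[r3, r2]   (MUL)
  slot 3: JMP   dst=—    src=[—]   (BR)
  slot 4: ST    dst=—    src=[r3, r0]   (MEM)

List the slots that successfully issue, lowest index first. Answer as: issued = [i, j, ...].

issued = [0, 1, 3]

slot 0 (MUL): ISSUE — free A3,Mu1,Ld2,B1 rp3 wp1
slot 1 (MUL): ISSUE — free A3,Mu0,Ld2,B1 rp1 wp0
slot 2 (MUL): stall FU — free A3,Mu0,Ld2,B1 rp1 wp0
slot 3 (BR): ISSUE — free A3,Mu0,Ld2,B0 rp1 wp0
slot 4 (MEM): stall RD_PORT — free A3,Mu0,Ld2,B0 rp1 wp0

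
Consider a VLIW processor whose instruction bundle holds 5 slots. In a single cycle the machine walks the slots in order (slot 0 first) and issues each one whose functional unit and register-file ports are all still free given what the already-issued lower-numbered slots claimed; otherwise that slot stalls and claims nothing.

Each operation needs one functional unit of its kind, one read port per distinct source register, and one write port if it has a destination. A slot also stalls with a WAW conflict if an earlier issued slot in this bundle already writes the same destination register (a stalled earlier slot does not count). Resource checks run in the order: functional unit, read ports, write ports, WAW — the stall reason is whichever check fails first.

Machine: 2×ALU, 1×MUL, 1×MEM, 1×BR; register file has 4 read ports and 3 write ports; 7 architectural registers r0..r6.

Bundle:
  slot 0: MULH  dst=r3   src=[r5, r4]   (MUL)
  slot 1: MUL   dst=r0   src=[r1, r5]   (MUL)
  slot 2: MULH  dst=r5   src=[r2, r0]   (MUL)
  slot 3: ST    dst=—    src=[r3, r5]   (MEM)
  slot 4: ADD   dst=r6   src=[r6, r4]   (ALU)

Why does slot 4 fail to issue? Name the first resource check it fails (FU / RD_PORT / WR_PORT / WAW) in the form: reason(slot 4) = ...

  0. MUL→r3 ⇒ go  {2A/0Mu/1Ld/1B | 2r 2w}
  1. MUL→r0 ⇒ no(FU)  {2A/0Mu/1Ld/1B | 2r 2w}
  2. MUL→r5 ⇒ no(FU)  {2A/0Mu/1Ld/1B | 2r 2w}
  3. MEM ⇒ go  {2A/0Mu/0Ld/1B | 0r 2w}
  4. ALU→r6 ⇒ no(RD_PORT)  {2A/0Mu/0Ld/1B | 0r 2w}

reason(slot 4) = RD_PORT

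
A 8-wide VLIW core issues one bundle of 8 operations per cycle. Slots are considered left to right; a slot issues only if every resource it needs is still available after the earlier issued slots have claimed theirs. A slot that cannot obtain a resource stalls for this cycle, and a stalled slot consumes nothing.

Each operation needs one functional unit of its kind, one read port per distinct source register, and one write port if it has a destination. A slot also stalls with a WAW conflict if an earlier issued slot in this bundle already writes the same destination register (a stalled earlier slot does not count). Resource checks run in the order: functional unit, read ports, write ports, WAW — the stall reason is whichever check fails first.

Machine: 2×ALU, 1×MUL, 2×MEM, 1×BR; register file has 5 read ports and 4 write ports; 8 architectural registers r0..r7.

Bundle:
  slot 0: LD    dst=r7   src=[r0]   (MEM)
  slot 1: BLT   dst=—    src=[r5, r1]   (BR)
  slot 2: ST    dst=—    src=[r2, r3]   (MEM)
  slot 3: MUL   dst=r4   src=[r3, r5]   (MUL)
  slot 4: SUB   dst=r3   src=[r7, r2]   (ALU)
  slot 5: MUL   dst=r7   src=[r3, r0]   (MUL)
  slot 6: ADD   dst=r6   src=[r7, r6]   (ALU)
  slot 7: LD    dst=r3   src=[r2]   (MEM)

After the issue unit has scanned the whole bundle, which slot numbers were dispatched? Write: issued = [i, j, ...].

issued = [0, 1, 2]

(0) want 1×MEM +1rd +1wr — yes → AL2|MU1|ME1|BR1|rd4|wr3
(1) want 1×BR +2rd +0wr — yes → AL2|MU1|ME1|BR0|rd2|wr3
(2) want 1×MEM +2rd +0wr — yes → AL2|MU1|ME0|BR0|rd0|wr3
(3) want 1×MUL +2rd +1wr — RD_PORT → AL2|MU1|ME0|BR0|rd0|wr3
(4) want 1×ALU +2rd +1wr — RD_PORT → AL2|MU1|ME0|BR0|rd0|wr3
(5) want 1×MUL +2rd +1wr — RD_PORT → AL2|MU1|ME0|BR0|rd0|wr3
(6) want 1×ALU +2rd +1wr — RD_PORT → AL2|MU1|ME0|BR0|rd0|wr3
(7) want 1×MEM +1rd +1wr — FU → AL2|MU1|ME0|BR0|rd0|wr3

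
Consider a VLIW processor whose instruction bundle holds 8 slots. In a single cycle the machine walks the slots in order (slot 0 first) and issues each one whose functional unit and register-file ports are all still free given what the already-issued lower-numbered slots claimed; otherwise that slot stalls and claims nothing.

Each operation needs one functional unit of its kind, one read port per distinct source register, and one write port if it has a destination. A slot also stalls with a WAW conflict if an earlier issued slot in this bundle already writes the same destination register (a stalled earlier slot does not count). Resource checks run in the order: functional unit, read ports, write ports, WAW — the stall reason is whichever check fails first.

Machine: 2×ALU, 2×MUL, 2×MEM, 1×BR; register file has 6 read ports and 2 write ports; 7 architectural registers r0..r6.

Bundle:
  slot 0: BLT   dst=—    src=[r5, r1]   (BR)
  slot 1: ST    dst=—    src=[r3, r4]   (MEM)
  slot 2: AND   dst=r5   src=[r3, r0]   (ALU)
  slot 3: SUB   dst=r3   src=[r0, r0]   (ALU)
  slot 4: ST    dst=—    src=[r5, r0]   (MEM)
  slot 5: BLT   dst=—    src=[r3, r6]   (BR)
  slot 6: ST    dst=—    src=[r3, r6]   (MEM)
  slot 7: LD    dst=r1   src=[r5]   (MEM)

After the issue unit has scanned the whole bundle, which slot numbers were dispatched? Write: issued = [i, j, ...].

  0. BR ⇒ go  {2A/2Mu/2Ld/0B | 4r 2w}
  1. MEM ⇒ go  {2A/2Mu/1Ld/0B | 2r 2w}
  2. ALU→r5 ⇒ go  {1A/2Mu/1Ld/0B | 0r 1w}
  3. ALU→r3 ⇒ no(RD_PORT)  {1A/2Mu/1Ld/0B | 0r 1w}
  4. MEM ⇒ no(RD_PORT)  {1A/2Mu/1Ld/0B | 0r 1w}
  5. BR ⇒ no(FU)  {1A/2Mu/1Ld/0B | 0r 1w}
  6. MEM ⇒ no(RD_PORT)  {1A/2Mu/1Ld/0B | 0r 1w}
  7. MEM→r1 ⇒ no(RD_PORT)  {1A/2Mu/1Ld/0B | 0r 1w}

issued = [0, 1, 2]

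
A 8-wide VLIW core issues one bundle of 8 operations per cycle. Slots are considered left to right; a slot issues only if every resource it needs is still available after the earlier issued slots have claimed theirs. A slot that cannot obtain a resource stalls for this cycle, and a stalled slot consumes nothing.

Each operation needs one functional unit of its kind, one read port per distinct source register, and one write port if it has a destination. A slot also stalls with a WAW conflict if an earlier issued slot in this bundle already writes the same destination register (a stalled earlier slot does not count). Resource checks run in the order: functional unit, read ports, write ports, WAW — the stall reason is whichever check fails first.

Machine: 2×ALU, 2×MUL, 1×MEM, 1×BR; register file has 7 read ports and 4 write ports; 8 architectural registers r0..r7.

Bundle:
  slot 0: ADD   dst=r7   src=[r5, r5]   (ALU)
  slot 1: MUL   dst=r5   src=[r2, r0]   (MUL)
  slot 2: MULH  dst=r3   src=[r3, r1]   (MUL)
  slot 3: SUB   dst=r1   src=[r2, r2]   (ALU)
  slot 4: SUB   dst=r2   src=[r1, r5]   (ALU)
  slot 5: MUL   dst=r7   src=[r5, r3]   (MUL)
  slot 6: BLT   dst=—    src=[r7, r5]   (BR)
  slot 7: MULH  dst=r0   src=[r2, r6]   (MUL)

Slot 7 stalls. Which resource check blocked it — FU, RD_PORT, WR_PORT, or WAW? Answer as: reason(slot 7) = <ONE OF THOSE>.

reason(slot 7) = FU

(0) want 1×ALU +1rd +1wr — yes → AL1|MU2|ME1|BR1|rd6|wr3
(1) want 1×MUL +2rd +1wr — yes → AL1|MU1|ME1|BR1|rd4|wr2
(2) want 1×MUL +2rd +1wr — yes → AL1|MU0|ME1|BR1|rd2|wr1
(3) want 1×ALU +1rd +1wr — yes → AL0|MU0|ME1|BR1|rd1|wr0
(4) want 1×ALU +2rd +1wr — FU → AL0|MU0|ME1|BR1|rd1|wr0
(5) want 1×MUL +2rd +1wr — FU → AL0|MU0|ME1|BR1|rd1|wr0
(6) want 1×BR +2rd +0wr — RD_PORT → AL0|MU0|ME1|BR1|rd1|wr0
(7) want 1×MUL +2rd +1wr — FU → AL0|MU0|ME1|BR1|rd1|wr0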